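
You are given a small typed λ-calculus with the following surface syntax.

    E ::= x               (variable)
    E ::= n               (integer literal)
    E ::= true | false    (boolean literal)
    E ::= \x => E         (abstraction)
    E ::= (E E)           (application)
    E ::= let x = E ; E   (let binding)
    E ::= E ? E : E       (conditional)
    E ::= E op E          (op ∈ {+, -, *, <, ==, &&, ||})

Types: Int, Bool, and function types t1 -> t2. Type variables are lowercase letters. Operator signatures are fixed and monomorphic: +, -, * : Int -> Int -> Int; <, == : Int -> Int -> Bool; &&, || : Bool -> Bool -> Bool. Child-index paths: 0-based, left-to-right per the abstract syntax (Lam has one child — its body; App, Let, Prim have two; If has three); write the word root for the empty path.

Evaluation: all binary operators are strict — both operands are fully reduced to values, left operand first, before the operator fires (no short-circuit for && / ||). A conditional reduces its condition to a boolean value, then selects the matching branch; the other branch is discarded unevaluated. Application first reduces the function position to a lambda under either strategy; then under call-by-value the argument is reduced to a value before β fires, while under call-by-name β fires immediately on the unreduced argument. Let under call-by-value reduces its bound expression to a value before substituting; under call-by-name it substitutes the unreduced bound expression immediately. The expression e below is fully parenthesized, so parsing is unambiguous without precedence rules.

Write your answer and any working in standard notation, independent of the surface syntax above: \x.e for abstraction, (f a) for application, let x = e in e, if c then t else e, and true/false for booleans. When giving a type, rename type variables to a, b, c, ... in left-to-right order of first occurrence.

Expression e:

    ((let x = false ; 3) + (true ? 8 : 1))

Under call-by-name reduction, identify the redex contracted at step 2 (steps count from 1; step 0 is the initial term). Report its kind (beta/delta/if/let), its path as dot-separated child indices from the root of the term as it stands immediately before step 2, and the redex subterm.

Answer: if at 1 : (if true then 8 else 1)

Trace:
step 0: ((let x = false in 3) + (if true then 8 else 1))
step 1: [let@0] (3 + (if true then 8 else 1))
step 2: [if@1] (3 + 8)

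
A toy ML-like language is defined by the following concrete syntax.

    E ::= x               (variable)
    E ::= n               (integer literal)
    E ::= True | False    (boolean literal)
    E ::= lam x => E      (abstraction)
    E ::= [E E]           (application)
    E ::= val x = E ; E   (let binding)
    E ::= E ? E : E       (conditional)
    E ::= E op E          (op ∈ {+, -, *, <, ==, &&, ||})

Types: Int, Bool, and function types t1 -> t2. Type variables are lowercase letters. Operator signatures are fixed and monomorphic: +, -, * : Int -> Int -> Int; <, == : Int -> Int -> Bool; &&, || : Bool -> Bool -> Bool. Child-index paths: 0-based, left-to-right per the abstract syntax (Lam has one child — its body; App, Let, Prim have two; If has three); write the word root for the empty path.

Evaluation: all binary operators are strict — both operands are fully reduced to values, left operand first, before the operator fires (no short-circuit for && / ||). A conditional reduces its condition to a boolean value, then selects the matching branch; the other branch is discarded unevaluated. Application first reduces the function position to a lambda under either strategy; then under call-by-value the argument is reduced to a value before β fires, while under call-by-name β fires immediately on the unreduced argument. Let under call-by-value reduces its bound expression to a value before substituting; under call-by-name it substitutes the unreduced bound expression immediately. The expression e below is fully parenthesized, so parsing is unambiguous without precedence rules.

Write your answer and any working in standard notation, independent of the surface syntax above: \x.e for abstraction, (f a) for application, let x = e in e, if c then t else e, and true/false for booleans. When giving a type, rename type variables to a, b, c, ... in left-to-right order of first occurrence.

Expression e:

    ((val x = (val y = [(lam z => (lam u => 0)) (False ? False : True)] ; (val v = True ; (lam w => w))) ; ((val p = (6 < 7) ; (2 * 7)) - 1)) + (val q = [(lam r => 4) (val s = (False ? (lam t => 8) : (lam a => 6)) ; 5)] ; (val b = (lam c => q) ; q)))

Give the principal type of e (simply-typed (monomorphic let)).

Derivation:
\u._ : b -> Int
\z._ : a -> b -> Int
  unify Bool ~ Bool
  unify Bool ~ Bool
  unify a -> b -> Int ~ Bool -> c
  unify a ~ Bool
  unify b -> Int ~ c
_ _ : b -> Int
let y : b -> Int
let v : Bool
w : d
\w._ : d -> d
let x : d -> d
  unify Int ~ Int
  unify Int ~ Int
let p : Bool
  unify Int ~ Int
  unify Int ~ Int
  unify Int ~ Int
  unify Int ~ Int
  unify Int ~ Int
\r._ : e -> Int
  unify Bool ~ Bool
\t._ : f -> Int
\a._ : g -> Int
  unify f -> Int ~ g -> Int
  unify f ~ g
  unify Int ~ Int
let s : g -> Int
  unify e -> Int ~ Int -> h
  unify e ~ Int
  unify Int ~ h
_ _ : Int
let q : Int
q : Int
\c._ : i -> Int
let b : i -> Int
q : Int
  unify Int ~ Int

Answer: Int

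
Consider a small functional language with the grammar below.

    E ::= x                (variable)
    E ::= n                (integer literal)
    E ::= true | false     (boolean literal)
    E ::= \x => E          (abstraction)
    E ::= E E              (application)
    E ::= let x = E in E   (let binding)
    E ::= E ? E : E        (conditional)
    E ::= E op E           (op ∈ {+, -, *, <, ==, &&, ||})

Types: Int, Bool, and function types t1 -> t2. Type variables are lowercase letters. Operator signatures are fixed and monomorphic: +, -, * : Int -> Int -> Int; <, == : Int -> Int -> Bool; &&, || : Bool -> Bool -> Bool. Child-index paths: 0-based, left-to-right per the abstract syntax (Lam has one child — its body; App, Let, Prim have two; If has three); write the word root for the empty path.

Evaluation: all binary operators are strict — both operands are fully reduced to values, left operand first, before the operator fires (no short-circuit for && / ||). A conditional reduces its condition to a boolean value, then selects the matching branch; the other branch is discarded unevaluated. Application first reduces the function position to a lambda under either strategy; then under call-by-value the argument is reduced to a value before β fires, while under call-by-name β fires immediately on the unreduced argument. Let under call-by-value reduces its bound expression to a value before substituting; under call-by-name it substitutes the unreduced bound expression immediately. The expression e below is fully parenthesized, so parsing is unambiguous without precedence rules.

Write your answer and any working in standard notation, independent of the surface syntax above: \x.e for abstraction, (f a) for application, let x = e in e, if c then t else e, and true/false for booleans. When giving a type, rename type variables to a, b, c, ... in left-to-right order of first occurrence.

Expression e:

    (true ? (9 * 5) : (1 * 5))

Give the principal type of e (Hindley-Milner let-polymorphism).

Answer: Int

Working:
  unify Bool ~ Bool
  unify Int ~ Int
  unify Int ~ Int
  unify Int ~ Int
  unify Int ~ Int
  unify Int ~ Int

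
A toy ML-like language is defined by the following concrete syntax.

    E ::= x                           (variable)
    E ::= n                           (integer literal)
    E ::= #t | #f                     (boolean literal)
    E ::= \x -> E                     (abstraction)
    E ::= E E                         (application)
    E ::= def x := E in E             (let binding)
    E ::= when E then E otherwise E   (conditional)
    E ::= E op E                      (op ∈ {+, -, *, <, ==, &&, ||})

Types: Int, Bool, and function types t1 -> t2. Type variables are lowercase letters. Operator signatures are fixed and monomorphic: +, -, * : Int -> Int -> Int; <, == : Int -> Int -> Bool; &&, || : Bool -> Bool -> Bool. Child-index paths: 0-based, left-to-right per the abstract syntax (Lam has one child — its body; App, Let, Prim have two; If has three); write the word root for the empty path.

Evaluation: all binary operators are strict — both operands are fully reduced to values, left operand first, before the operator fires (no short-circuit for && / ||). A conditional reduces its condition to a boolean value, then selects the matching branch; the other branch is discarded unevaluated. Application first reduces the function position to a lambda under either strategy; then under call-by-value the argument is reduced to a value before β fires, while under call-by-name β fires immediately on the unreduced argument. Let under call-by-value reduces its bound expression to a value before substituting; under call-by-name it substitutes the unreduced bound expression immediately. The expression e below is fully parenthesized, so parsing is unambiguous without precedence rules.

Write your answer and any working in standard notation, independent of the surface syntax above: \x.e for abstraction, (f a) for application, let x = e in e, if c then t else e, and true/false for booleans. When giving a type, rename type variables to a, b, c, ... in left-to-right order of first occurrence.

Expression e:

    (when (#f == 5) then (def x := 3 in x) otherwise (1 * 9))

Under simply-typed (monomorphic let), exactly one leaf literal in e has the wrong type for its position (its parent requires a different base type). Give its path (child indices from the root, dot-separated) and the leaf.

Working:
  unify Bool ~ Int
  FAIL: mismatch Bool ~ Int

Answer: 0.0 : false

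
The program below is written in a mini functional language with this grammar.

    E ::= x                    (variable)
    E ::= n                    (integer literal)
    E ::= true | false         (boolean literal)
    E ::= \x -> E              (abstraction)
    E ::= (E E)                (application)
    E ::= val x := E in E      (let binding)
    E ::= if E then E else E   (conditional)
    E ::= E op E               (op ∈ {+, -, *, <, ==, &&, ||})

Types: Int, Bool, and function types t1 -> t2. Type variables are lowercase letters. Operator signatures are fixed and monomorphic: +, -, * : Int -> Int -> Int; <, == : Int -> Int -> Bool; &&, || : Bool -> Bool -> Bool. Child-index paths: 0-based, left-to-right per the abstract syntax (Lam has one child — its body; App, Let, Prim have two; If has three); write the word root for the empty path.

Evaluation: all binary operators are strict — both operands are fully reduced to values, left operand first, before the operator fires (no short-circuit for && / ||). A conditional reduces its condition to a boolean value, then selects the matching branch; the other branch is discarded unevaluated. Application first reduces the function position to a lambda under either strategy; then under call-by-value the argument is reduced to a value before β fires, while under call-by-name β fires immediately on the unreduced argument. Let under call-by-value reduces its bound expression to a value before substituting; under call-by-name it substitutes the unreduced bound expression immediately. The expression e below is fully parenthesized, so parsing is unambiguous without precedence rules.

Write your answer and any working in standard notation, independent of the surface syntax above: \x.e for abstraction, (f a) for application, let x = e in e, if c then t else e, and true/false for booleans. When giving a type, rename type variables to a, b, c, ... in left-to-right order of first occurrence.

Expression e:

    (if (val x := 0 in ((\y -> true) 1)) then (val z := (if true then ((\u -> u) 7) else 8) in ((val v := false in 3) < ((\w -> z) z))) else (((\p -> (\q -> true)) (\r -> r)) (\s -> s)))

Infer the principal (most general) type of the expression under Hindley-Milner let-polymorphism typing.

Answer: Bool

Working:
let x : Int
\y._ : a -> Bool
  unify a -> Bool ~ Int -> b
  unify a ~ Int
  unify Bool ~ b
_ _ : Bool
  unify Bool ~ Bool
  unify Bool ~ Bool
u : c
\u._ : c -> c
  unify c -> c ~ Int -> d
  unify c ~ Int
  unify Int ~ d
_ _ : Int
  unify Int ~ Int
let z : Int
let v : Bool
  unify Int ~ Int
z : Int
\w._ : e -> Int
z : Int
  unify e -> Int ~ Int -> f
  unify e ~ Int
  unify Int ~ f
_ _ : Int
  unify Int ~ Int
\q._ : h -> Bool
\p._ : g -> h -> Bool
r : i
\r._ : i -> i
  unify g -> h -> Bool ~ (i -> i) -> j
  unify g ~ i -> i
  unify h -> Bool ~ j
_ _ : h -> Bool
s : k
\s._ : k -> k
  unify h -> Bool ~ (k -> k) -> l
  unify h ~ k -> k
  unify Bool ~ l
_ _ : Bool
  unify Bool ~ Bool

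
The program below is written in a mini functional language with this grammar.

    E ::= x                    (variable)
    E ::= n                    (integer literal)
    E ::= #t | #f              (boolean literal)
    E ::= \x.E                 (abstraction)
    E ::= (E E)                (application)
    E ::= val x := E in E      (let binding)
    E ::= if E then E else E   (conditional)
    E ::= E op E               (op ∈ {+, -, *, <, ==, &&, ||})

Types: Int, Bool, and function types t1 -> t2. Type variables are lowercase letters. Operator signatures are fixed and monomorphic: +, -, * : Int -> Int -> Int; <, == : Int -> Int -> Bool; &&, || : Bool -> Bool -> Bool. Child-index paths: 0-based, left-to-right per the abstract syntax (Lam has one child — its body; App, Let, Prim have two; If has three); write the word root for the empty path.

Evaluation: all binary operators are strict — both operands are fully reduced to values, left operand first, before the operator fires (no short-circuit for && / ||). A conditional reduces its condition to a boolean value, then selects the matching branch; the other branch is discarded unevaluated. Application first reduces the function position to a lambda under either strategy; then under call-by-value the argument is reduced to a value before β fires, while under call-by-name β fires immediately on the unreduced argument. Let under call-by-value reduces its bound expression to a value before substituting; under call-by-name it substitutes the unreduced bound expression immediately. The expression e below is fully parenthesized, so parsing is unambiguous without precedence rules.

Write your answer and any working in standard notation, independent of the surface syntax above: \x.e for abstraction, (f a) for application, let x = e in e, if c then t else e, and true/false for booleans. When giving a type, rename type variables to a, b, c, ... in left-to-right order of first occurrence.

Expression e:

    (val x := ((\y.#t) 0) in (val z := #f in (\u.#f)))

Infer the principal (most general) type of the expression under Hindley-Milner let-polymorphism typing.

Derivation:
\y._ : a -> Bool
  unify a -> Bool ~ Int -> b
  unify a ~ Int
  unify Bool ~ b
_ _ : Bool
let x : Bool
let z : Bool
\u._ : c -> Bool

Answer: a -> Bool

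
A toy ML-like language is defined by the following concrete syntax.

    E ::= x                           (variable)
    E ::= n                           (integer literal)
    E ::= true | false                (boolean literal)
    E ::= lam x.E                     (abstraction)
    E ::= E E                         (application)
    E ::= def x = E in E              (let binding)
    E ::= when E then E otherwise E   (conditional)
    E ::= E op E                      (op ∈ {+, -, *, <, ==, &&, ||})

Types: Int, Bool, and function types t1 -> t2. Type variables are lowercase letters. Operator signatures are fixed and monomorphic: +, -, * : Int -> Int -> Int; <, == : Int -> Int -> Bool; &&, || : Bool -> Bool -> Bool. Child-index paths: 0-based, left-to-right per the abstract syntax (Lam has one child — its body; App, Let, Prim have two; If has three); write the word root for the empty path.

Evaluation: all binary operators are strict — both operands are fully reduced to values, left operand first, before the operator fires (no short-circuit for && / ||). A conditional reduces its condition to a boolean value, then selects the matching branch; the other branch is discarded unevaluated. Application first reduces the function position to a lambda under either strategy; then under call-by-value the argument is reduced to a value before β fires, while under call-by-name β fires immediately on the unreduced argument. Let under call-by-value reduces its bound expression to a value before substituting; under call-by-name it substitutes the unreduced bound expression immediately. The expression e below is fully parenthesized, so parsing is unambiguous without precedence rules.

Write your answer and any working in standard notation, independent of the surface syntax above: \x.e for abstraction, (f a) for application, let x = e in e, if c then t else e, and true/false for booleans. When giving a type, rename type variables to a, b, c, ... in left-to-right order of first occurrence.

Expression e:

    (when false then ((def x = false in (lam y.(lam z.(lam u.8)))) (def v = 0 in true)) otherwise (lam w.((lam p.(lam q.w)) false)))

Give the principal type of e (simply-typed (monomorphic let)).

Answer: Int -> a -> Int

Trace:
  unify Bool ~ Bool
let x : Bool
\u._ : c -> Int
\z._ : b -> c -> Int
\y._ : a -> b -> c -> Int
let v : Int
  unify a -> b -> c -> Int ~ Bool -> d
  unify a ~ Bool
  unify b -> c -> Int ~ d
_ _ : b -> c -> Int
w : e
\q._ : g -> e
\p._ : f -> g -> e
  unify f -> g -> e ~ Bool -> h
  unify f ~ Bool
  unify g -> e ~ h
_ _ : g -> e
\w._ : e -> g -> e
  unify b -> c -> Int ~ e -> g -> e
  unify b ~ e
  unify c -> Int ~ g -> e
  unify c ~ g
  unify Int ~ e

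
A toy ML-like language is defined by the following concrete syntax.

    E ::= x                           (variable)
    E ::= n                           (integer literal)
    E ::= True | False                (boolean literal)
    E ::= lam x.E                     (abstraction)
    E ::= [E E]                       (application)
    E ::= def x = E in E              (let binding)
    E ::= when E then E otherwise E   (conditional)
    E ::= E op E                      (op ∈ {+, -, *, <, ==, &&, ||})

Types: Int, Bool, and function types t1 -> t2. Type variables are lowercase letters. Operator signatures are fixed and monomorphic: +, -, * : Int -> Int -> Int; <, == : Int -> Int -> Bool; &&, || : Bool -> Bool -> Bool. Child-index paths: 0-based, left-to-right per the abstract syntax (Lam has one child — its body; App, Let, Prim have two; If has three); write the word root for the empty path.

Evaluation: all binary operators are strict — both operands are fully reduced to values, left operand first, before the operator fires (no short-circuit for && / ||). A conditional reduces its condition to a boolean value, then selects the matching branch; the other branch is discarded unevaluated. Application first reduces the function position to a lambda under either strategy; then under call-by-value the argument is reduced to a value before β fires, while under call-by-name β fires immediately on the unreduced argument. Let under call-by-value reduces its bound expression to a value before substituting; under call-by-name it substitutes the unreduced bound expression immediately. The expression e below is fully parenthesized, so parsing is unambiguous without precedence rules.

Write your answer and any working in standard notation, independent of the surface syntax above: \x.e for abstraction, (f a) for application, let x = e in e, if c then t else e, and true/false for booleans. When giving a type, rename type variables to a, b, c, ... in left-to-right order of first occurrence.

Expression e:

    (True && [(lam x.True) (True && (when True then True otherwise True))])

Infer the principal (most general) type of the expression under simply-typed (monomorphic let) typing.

Derivation:
  unify Bool ~ Bool
\x._ : a -> Bool
  unify Bool ~ Bool
  unify Bool ~ Bool
  unify Bool ~ Bool
  unify Bool ~ Bool
  unify a -> Bool ~ Bool -> b
  unify a ~ Bool
  unify Bool ~ b
_ _ : Bool
  unify Bool ~ Bool

Answer: Bool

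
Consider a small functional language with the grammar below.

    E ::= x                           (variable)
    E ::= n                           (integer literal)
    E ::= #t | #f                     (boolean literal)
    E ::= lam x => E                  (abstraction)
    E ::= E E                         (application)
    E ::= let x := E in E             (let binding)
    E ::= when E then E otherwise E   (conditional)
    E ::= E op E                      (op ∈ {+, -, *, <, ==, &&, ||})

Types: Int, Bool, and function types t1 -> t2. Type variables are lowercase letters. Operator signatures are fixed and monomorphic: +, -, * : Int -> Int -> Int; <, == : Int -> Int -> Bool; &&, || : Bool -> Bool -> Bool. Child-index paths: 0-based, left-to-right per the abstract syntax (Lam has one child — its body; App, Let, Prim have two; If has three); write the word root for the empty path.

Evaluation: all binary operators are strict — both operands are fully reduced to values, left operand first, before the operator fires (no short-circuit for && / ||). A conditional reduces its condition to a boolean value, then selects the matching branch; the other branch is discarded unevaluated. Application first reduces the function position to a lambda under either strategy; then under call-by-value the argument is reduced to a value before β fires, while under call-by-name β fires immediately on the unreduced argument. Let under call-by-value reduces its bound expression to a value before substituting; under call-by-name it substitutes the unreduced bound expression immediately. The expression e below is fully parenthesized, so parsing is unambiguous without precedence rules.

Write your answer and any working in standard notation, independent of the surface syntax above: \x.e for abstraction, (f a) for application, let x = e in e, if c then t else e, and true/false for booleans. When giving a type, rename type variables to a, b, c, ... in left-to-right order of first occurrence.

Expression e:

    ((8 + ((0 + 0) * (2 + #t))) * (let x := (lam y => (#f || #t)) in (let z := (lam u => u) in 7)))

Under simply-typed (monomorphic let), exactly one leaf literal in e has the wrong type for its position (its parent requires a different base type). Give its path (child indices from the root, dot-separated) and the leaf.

Trace:
  unify Int ~ Int
  unify Int ~ Int
  unify Int ~ Int
  unify Int ~ Int
  unify Int ~ Int
  unify Bool ~ Int
  FAIL: mismatch Bool ~ Int

Answer: 0.1.1.1 : true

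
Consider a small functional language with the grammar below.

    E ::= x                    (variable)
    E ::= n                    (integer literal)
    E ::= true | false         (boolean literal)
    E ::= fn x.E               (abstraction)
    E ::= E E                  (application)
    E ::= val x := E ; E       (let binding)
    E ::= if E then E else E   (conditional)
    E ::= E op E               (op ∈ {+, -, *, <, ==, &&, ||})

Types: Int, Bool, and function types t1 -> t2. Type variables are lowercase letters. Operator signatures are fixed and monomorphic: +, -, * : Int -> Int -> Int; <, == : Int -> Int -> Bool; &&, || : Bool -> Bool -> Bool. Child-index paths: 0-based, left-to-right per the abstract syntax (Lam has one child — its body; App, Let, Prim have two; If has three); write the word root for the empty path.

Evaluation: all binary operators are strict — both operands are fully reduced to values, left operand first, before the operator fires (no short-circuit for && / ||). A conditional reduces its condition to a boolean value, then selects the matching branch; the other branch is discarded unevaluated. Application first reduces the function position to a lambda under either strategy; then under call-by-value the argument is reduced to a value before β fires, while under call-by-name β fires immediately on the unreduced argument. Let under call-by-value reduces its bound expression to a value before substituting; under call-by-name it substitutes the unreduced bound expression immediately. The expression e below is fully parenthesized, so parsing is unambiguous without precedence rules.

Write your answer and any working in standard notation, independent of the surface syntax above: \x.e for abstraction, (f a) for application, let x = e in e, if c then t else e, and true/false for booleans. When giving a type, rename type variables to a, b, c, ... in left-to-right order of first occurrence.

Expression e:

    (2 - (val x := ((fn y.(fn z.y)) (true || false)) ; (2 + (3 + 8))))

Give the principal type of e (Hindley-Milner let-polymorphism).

Answer: Int

Working:
  unify Int ~ Int
y : a
\z._ : b -> a
\y._ : a -> b -> a
  unify Bool ~ Bool
  unify Bool ~ Bool
  unify a -> b -> a ~ Bool -> c
  unify a ~ Bool
  unify b -> Bool ~ c
_ _ : b -> Bool
let x : forall. b -> Bool
  unify Int ~ Int
  unify Int ~ Int
  unify Int ~ Int
  unify Int ~ Int
  unify Int ~ Int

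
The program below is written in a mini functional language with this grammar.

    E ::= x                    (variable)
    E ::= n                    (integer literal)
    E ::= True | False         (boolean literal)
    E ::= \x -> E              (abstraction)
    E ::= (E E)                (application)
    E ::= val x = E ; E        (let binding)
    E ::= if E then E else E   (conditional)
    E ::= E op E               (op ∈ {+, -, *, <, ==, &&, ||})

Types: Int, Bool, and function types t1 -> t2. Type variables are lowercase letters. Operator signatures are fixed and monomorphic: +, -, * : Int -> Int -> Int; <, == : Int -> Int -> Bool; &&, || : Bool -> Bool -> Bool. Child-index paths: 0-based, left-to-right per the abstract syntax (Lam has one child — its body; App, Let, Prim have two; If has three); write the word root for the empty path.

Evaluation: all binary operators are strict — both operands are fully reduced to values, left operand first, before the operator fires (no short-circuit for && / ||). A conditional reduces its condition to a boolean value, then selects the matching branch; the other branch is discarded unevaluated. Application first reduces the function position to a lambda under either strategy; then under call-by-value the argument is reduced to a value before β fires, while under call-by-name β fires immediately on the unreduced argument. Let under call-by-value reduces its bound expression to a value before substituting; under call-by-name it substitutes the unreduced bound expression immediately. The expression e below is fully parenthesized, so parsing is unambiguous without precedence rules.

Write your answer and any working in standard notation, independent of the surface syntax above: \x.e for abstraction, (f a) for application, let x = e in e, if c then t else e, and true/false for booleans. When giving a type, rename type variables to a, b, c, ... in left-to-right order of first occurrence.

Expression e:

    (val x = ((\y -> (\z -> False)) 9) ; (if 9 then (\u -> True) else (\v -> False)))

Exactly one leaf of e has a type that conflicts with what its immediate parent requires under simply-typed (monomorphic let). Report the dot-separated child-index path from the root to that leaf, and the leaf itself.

Trace:
\z._ : b -> Bool
\y._ : a -> b -> Bool
  unify a -> b -> Bool ~ Int -> c
  unify a ~ Int
  unify b -> Bool ~ c
_ _ : b -> Bool
let x : b -> Bool
  unify Int ~ Bool
  FAIL: mismatch Int ~ Bool

Answer: 1.0 : 9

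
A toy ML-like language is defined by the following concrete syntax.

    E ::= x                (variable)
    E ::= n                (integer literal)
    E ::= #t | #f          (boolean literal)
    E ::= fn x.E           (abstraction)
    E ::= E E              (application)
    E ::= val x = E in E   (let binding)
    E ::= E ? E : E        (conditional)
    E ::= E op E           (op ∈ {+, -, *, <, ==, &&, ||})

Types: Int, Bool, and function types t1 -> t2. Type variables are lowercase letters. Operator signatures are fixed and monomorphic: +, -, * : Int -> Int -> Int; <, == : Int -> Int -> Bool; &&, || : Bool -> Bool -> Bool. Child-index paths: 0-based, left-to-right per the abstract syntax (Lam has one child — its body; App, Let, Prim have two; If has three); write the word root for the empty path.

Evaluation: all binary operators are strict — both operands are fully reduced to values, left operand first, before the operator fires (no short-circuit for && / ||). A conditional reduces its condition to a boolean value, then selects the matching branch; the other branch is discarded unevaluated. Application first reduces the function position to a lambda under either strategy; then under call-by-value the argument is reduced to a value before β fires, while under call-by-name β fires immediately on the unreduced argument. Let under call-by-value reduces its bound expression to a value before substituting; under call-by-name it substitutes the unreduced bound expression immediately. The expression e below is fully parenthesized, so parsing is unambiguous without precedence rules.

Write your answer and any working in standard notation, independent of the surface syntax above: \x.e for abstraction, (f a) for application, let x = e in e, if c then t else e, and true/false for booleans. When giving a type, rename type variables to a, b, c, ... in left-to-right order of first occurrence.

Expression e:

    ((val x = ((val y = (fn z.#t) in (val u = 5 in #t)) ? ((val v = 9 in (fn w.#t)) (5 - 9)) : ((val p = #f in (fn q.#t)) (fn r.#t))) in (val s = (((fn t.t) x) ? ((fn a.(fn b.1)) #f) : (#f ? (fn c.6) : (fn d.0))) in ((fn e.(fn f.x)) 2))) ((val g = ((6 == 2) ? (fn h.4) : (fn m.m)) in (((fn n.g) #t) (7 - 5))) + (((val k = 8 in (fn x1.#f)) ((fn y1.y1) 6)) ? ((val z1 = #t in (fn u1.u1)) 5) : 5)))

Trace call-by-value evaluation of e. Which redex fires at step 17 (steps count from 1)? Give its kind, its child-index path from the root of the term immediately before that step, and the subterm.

Answer: delta at 1.0.1 : (7 - 5)

Derivation:
step 0: ((let x = (if (let y = (\z.true) in (let u = 5 in true)) then ((let v = 9 in (\w.true)) (5 - 9)) else ((let p = false in (\q.true)) (\r.true))) in (let s = (if ((\t.t) x) then ((\a.(\b.1)) false) else (if false then (\c.6) else (\d.0))) in ((\e.(\f.x)) 2))) ((let g = (if (6 == 2) then (\h.4) else (\m.m)) in (((\n.g) true) (7 - 5))) + (if ((let k = 8 in (\x1.false)) ((\y1.y1) 6)) then ((let z1 = true in (\u1.u1)) 5) else 5)))
step 1: [let@0.0.0] ((let x = (if (let u = 5 in true) then ((let v = 9 in (\w.true)) (5 - 9)) else ((let p = false in (\q.true)) (\r.true))) in (let s = (if ((\t.t) x) then ((\a.(\b.1)) false) else (if false then (\c.6) else (\d.0))) in ((\e.(\f.x)) 2))) ((let g = (if (6 == 2) then (\h.4) else (\m.m)) in (((\n.g) true) (7 - 5))) + (if ((let k = 8 in (\x1.false)) ((\y1.y1) 6)) then ((let z1 = true in (\u1.u1)) 5) else 5)))
step 2: [let@0.0.0] ((let x = (if true then ((let v = 9 in (\w.true)) (5 - 9)) else ((let p = false in (\q.true)) (\r.true))) in (let s = (if ((\t.t) x) then ((\a.(\b.1)) false) else (if false then (\c.6) else (\d.0))) in ((\e.(\f.x)) 2))) ((let g = (if (6 == 2) then (\h.4) else (\m.m)) in (((\n.g) true) (7 - 5))) + (if ((let k = 8 in (\x1.false)) ((\y1.y1) 6)) then ((let z1 = true in (\u1.u1)) 5) else 5)))
step 3: [if@0.0] ((let x = ((let v = 9 in (\w.true)) (5 - 9)) in (let s = (if ((\t.t) x) then ((\a.(\b.1)) false) else (if false then (\c.6) else (\d.0))) in ((\e.(\f.x)) 2))) ((let g = (if (6 == 2) then (\h.4) else (\m.m)) in (((\n.g) true) (7 - 5))) + (if ((let k = 8 in (\x1.false)) ((\y1.y1) 6)) then ((let z1 = true in (\u1.u1)) 5) else 5)))
step 4: [let@0.0.0] ((let x = ((\w.true) (5 - 9)) in (let s = (if ((\t.t) x) then ((\a.(\b.1)) false) else (if false then (\c.6) else (\d.0))) in ((\e.(\f.x)) 2))) ((let g = (if (6 == 2) then (\h.4) else (\m.m)) in (((\n.g) true) (7 - 5))) + (if ((let k = 8 in (\x1.false)) ((\y1.y1) 6)) then ((let z1 = true in (\u1.u1)) 5) else 5)))
step 5: [delta@0.0.1] ((let x = ((\w.true) -4) in (let s = (if ((\t.t) x) then ((\a.(\b.1)) false) else (if false then (\c.6) else (\d.0))) in ((\e.(\f.x)) 2))) ((let g = (if (6 == 2) then (\h.4) else (\m.m)) in (((\n.g) true) (7 - 5))) + (if ((let k = 8 in (\x1.false)) ((\y1.y1) 6)) then ((let z1 = true in (\u1.u1)) 5) else 5)))
step 6: [beta@0.0] ((let x = true in (let s = (if ((\t.t) x) then ((\a.(\b.1)) false) else (if false then (\c.6) else (\d.0))) in ((\e.(\f.x)) 2))) ((let g = (if (6 == 2) then (\h.4) else (\m.m)) in (((\n.g) true) (7 - 5))) + (if ((let k = 8 in (\x1.false)) ((\y1.y1) 6)) then ((let z1 = true in (\u1.u1)) 5) else 5)))
step 7: [let@0] ((let s = (if ((\t.t) true) then ((\a.(\b.1)) false) else (if false then (\c.6) else (\d.0))) in ((\e.(\f.true)) 2)) ((let g = (if (6 == 2) then (\h.4) else (\m.m)) in (((\n.g) true) (7 - 5))) + (if ((let k = 8 in (\x1.false)) ((\y1.y1) 6)) then ((let z1 = true in (\u1.u1)) 5) else 5)))
step 8: [beta@0.0.0] ((let s = (if true then ((\a.(\b.1)) false) else (if false then (\c.6) else (\d.0))) in ((\e.(\f.true)) 2)) ((let g = (if (6 == 2) then (\h.4) else (\m.m)) in (((\n.g) true) (7 - 5))) + (if ((let k = 8 in (\x1.false)) ((\y1.y1) 6)) then ((let z1 = true in (\u1.u1)) 5) else 5)))
step 9: [if@0.0] ((let s = ((\a.(\b.1)) false) in ((\e.(\f.true)) 2)) ((let g = (if (6 == 2) then (\h.4) else (\m.m)) in (((\n.g) true) (7 - 5))) + (if ((let k = 8 in (\x1.false)) ((\y1.y1) 6)) then ((let z1 = true in (\u1.u1)) 5) else 5)))
step 10: [beta@0.0] ((let s = (\b.1) in ((\e.(\f.true)) 2)) ((let g = (if (6 == 2) then (\h.4) else (\m.m)) in (((\n.g) true) (7 - 5))) + (if ((let k = 8 in (\x1.false)) ((\y1.y1) 6)) then ((let z1 = true in (\u1.u1)) 5) else 5)))
step 11: [let@0] (((\e.(\f.true)) 2) ((let g = (if (6 == 2) then (\h.4) else (\m.m)) in (((\n.g) true) (7 - 5))) + (if ((let k = 8 in (\x1.false)) ((\y1.y1) 6)) then ((let z1 = true in (\u1.u1)) 5) else 5)))
step 12: [beta@0] ((\f.true) ((let g = (if (6 == 2) then (\h.4) else (\m.m)) in (((\n.g) true) (7 - 5))) + (if ((let k = 8 in (\x1.false)) ((\y1.y1) 6)) then ((let z1 = true in (\u1.u1)) 5) else 5)))
step 13: [delta@1.0.0.0] ((\f.true) ((let g = (if false then (\h.4) else (\m.m)) in (((\n.g) true) (7 - 5))) + (if ((let k = 8 in (\x1.false)) ((\y1.y1) 6)) then ((let z1 = true in (\u1.u1)) 5) else 5)))
step 14: [if@1.0.0] ((\f.true) ((let g = (\m.m) in (((\n.g) true) (7 - 5))) + (if ((let k = 8 in (\x1.false)) ((\y1.y1) 6)) then ((let z1 = true in (\u1.u1)) 5) else 5)))
step 15: [let@1.0] ((\f.true) ((((\n.(\m.m)) true) (7 - 5)) + (if ((let k = 8 in (\x1.false)) ((\y1.y1) 6)) then ((let z1 = true in (\u1.u1)) 5) else 5)))
step 16: [beta@1.0.0] ((\f.true) (((\m.m) (7 - 5)) + (if ((let k = 8 in (\x1.false)) ((\y1.y1) 6)) then ((let z1 = true in (\u1.u1)) 5) else 5)))
step 17: [delta@1.0.1] ((\f.true) (((\m.m) 2) + (if ((let k = 8 in (\x1.false)) ((\y1.y1) 6)) then ((let z1 = true in (\u1.u1)) 5) else 5)))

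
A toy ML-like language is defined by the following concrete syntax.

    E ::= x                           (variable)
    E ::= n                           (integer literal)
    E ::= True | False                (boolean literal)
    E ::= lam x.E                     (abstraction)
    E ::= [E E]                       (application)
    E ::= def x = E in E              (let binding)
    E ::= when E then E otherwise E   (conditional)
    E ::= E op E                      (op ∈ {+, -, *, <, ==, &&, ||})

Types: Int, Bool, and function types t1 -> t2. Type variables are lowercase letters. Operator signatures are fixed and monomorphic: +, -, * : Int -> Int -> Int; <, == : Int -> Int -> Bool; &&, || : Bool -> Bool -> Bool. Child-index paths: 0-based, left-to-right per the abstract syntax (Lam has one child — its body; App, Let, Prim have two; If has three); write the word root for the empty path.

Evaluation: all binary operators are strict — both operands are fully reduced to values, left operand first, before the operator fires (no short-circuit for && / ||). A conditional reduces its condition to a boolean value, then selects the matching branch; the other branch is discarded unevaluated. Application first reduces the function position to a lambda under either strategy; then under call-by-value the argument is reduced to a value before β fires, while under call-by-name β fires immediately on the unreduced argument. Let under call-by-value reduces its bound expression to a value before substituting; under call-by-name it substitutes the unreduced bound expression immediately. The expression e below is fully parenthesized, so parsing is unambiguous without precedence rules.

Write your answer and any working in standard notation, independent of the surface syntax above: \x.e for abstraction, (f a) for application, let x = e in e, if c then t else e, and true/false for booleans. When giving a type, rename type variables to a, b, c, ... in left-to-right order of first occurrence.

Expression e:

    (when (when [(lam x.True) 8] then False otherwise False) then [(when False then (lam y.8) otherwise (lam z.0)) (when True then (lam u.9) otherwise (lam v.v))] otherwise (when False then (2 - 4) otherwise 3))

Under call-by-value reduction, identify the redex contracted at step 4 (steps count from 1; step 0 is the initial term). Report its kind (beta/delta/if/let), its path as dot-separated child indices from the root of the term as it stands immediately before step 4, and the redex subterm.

Trace:
step 0: (if (if ((\x.true) 8) then false else false) then ((if false then (\y.8) else (\z.0)) (if true then (\u.9) else (\v.v))) else (if false then (2 - 4) else 3))
step 1: [beta@0.0] (if (if true then false else false) then ((if false then (\y.8) else (\z.0)) (if true then (\u.9) else (\v.v))) else (if false then (2 - 4) else 3))
step 2: [if@0] (if false then ((if false then (\y.8) else (\z.0)) (if true then (\u.9) else (\v.v))) else (if false then (2 - 4) else 3))
step 3: [if@root] (if false then (2 - 4) else 3)
step 4: [if@root] 3

Answer: if at root : (if false then (2 - 4) else 3)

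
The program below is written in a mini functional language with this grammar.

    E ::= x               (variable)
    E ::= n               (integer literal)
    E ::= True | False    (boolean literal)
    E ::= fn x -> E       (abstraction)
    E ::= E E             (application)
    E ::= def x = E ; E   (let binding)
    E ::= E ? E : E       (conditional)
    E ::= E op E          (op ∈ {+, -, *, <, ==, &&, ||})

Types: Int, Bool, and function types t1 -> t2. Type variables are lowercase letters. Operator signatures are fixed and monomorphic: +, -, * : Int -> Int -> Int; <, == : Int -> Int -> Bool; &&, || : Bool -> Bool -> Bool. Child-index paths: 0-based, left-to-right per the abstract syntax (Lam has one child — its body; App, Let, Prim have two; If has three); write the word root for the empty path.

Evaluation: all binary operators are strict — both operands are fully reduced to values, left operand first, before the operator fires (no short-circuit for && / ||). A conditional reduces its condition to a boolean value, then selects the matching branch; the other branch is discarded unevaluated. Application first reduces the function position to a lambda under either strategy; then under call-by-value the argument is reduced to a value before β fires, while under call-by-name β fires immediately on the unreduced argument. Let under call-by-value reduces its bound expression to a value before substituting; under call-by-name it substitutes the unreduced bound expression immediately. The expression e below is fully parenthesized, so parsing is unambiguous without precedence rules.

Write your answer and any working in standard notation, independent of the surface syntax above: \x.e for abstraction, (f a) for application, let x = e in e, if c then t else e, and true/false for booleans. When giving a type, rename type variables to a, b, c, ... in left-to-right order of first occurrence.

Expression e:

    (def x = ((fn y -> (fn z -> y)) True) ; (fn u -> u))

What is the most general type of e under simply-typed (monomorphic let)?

Trace:
y : a
\z._ : b -> a
\y._ : a -> b -> a
  unify a -> b -> a ~ Bool -> c
  unify a ~ Bool
  unify b -> Bool ~ c
_ _ : b -> Bool
let x : b -> Bool
u : d
\u._ : d -> d

Answer: a -> a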